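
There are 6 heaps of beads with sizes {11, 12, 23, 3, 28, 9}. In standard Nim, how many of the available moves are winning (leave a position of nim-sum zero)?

3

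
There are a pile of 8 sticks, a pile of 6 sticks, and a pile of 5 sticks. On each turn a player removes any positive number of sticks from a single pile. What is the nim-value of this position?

11

Compute the nim-sum pairwise:
8 ^ 6 = 14
14 ^ 5 = 11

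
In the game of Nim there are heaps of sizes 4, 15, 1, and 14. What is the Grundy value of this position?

Compute the nim-sum pairwise:
4 ^ 15 = 11
11 ^ 1 = 10
10 ^ 14 = 4

4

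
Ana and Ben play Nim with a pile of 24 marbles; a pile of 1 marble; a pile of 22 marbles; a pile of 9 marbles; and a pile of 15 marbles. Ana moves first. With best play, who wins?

Compute the nim-sum pairwise:
24 XOR 1 = 25
25 XOR 22 = 15
15 XOR 9 = 6
6 XOR 15 = 9
The nim-sum is 9 ≠ 0, so this is an N-position: the player to move can win; Ana has a winning move.

Ana wins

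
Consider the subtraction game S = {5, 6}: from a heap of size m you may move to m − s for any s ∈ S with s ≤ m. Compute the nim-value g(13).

Compute g(0), g(1), … for moves {5, 6}:
g(0) = mex{} = 0
g(1) = mex{} = 0
g(2) = mex{} = 0
g(3) = mex{} = 0
g(4) = mex{} = 0
g(5) = mex{0} = 1
g(6) = mex{0} = 1
g(7) = mex{0} = 1
g(8) = mex{0} = 1
g(9) = mex{0} = 1
g(10) = mex{0,1} = 2
g(11) = mex{1} = 0
g(12) = mex{1} = 0
g(13) = mex{1} = 0
So g(13) = 0.

0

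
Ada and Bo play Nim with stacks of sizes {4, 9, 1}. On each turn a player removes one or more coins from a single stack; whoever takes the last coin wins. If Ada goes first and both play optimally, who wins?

Ada wins

Nim-sum: 4 ⊕ 9 ⊕ 1 = 12.
The nim-sum is 12 ≠ 0, so this is an N-position: the player to move can win; Ada has a winning move.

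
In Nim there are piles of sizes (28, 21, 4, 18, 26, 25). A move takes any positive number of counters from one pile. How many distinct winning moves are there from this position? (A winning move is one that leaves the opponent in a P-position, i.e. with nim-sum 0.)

5

Compute the nim-sum pairwise:
28 ⊕ 21 = 9
9 ⊕ 4 = 13
13 ⊕ 18 = 31
31 ⊕ 26 = 5
5 ⊕ 25 = 28
The overall nim-sum is X = 28. A pile of size p has a winning move iff p XOR X < p (reduce it to p XOR X).
  28: 28 XOR 28 = 0 < 28 — winning move (to 0).
  21: 21 XOR 28 = 9 < 21 — winning move (to 9).
  4: 4 XOR 28 = 24 ≥ 4 — no move.
  18: 18 XOR 28 = 14 < 18 — winning move (to 14).
  26: 26 XOR 28 = 6 < 26 — winning move (to 6).
  25: 25 XOR 28 = 5 < 25 — winning move (to 5).
That gives 5 winning moves.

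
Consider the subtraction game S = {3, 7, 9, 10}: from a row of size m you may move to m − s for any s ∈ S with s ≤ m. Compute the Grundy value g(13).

Grundy values for subtraction set {3, 7, 9, 10}:
k:     0  1  2  3  4  5  6  7  8  9 10 11 12 13
g(k):  0  0  0  1  1  1  0  2  2  1  3  3  2  2
So g(13) = 2.

2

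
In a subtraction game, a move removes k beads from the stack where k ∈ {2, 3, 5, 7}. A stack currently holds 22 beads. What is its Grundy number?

2

Compute g(0), g(1), … for moves {2, 3, 5, 7}:
k:     0  1  2  3  4  5  6  7  8  9 10 11 12 13 14 15 16 17 18 19 20 21 22
g(k):  0  0  1  1  2  2  3  3  4  0  0  1  1  2  2  3  3  4  0  0  1  1  2
So g(22) = 2.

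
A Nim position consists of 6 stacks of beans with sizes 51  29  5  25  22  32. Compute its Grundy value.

In binary:
  110011  (51)
  011101  (29)
  000101  (5)
  011001  (25)
  010110  (22)
  100000  (32)
  ------
  000100  (4)

4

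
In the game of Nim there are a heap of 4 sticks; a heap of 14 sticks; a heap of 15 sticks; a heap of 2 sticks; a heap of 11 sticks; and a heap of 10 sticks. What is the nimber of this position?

Nim-sum: 4 ⊕ 14 ⊕ 15 ⊕ 2 ⊕ 11 ⊕ 10 = 6.

6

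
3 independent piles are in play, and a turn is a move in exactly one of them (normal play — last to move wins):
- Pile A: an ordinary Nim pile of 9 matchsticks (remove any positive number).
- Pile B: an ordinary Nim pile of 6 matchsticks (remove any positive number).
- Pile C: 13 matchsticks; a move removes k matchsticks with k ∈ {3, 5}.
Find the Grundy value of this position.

Pile A is a plain Nim pile of size 9, so its Grundy value is 9.
Pile B is a plain Nim pile of size 6, so its Grundy value is 6.
For pile C, compute g(0), g(1), … with moves {3, 5}:
k:     0  1  2  3  4  5  6  7  8  9 10 11 12 13
g(k):  0  0  0  1  1  1  2  2  0  0  0  1  1  1
So g(13) = 1.
By the Sprague-Grundy theorem, the Grundy value of a sum of independent games is the XOR of the component values.
Combined value = 9 XOR 6 XOR 1 = 14.

14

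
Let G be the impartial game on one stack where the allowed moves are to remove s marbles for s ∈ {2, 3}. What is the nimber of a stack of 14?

2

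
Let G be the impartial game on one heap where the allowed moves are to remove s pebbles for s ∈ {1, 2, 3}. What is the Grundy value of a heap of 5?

Compute g(0), g(1), … for moves {1, 2, 3}:
g(0) = mex{} = 0
g(1) = mex{0} = 1
g(2) = mex{0,1} = 2
g(3) = mex{0,1,2} = 3
g(4) = mex{1,2,3} = 0
g(5) = mex{0,2,3} = 1
So g(5) = 1.

1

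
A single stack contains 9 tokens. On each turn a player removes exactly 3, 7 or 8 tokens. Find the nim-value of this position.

1

Compute g(0), g(1), … for moves {3, 7, 8}:
g(0) = mex{} = 0
g(1) = mex{} = 0
g(2) = mex{} = 0
g(3) = mex{0} = 1
g(4) = mex{0} = 1
g(5) = mex{0} = 1
g(6) = mex{1} = 0
g(7) = mex{0,1} = 2
g(8) = mex{0,1} = 2
g(9) = mex{0} = 1
So g(9) = 1.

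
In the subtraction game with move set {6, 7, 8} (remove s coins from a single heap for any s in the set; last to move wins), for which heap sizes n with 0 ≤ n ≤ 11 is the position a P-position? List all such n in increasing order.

0, 1, 2, 3, 4, 5

Build the Grundy sequence with g(k) = mex{g(k−s) : s ∈ {6, 7, 8}, s ≤ k}:
k:     0  1  2  3  4  5  6  7  8  9 10 11
g(k):  0  0  0  0  0  0  1  1  1  1  1  1
The P-positions (g = 0) in 0..11 are 0, 1, 2, 3, 4, 5.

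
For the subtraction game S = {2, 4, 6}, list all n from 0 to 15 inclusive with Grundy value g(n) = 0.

0, 1, 8, 9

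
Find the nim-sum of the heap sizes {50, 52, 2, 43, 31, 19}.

35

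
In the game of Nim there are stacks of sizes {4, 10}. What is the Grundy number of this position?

14

Compute the nim-sum pairwise:
4 ⊕ 10 = 14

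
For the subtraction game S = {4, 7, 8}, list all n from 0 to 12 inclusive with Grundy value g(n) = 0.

0, 1, 2, 3, 12

Grundy values for subtraction set {4, 7, 8}:
k:     0  1  2  3  4  5  6  7  8  9 10 11 12
g(k):  0  0  0  0  1  1  1  1  2  2  2  2  0
The P-positions (g = 0) in 0..12 are 0, 1, 2, 3, 12.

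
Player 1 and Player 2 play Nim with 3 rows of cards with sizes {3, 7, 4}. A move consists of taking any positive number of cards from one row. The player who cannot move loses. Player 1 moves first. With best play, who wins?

Write each in binary and XOR column by column:
  011  (3)
  111  (7)
  100  (4)
  ---
  000  (0)
The nim-sum is 0, so this is a P-position: the player to move is in a losing position under optimal play; Player 1 is about to move from it and so loses — Player 2 wins.

Player 2 wins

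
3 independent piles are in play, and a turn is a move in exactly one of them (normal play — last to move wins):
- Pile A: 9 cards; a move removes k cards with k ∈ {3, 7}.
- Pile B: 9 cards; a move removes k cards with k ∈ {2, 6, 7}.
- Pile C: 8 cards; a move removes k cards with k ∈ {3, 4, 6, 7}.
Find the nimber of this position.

Build the Grundy sequence for pile A with g(k) = mex{g(k−s) : s ∈ {3, 7}, s ≤ k}:
k:     0  1  2  3  4  5  6  7  8  9
g(k):  0  0  0  1  1  1  0  2  2  1
So g(9) = 1.
Build the Grundy sequence for pile B with g(k) = mex{g(k−s) : s ∈ {2, 6, 7}, s ≤ k}:
k:     0  1  2  3  4  5  6  7  8  9
g(k):  0  0  1  1  0  0  1  1  2  0
So g(9) = 0.
Build the Grundy sequence for pile C with g(k) = mex{g(k−s) : s ∈ {3, 4, 6, 7}, s ≤ k}:
g(0) = mex{} = 0
g(1) = mex{} = 0
g(2) = mex{} = 0
g(3) = mex{0} = 1
g(4) = mex{0} = 1
g(5) = mex{0} = 1
g(6) = mex{0,1} = 2
g(7) = mex{0,1} = 2
g(8) = mex{0,1} = 2
So g(8) = 2.
The value of a disjunctive sum is the nim-sum of the parts.
Combined value = 1 XOR 0 XOR 2 = 3.

3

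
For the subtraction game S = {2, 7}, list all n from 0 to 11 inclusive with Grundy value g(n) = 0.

0, 1, 4, 5, 9, 10

Grundy values for subtraction set {2, 7}:
g(0) = mex{} = 0
g(1) = mex{} = 0
g(2) = mex{0} = 1
g(3) = mex{0} = 1
g(4) = mex{1} = 0
g(5) = mex{1} = 0
g(6) = mex{0} = 1
g(7) = mex{0} = 1
g(8) = mex{0,1} = 2
g(9) = mex{1} = 0
g(10) = mex{1,2} = 0
g(11) = mex{0} = 1
The P-positions (g = 0) in 0..11 are 0, 1, 4, 5, 9, 10.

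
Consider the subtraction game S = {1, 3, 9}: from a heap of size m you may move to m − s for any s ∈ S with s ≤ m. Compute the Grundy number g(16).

Grundy values for subtraction set {1, 3, 9}:
k:     0  1  2  3  4  5  6  7  8  9 10 11 12 13 14 15 16
g(k):  0  1  0  1  0  1  0  1  0  1  0  1  0  1  0  1  0
So g(16) = 0.

0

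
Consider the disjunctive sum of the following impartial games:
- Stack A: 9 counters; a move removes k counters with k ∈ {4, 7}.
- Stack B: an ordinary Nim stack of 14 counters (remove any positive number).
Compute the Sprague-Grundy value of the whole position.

Build the Grundy sequence for stack A with g(k) = mex{g(k−s) : s ∈ {4, 7}, s ≤ k}:
g(0) = mex{} = 0
g(1) = mex{} = 0
g(2) = mex{} = 0
g(3) = mex{} = 0
g(4) = mex{0} = 1
g(5) = mex{0} = 1
g(6) = mex{0} = 1
g(7) = mex{0} = 1
g(8) = mex{0,1} = 2
g(9) = mex{0,1} = 2
So g(9) = 2.
Stack B is a plain Nim stack of size 14, so its Grundy value is 14.
By the Sprague-Grundy theorem, the Grundy value of a sum of independent games is the XOR of the component values.
Combined value = 2 XOR 14 = 12.

12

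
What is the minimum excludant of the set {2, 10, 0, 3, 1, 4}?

5

The values 0, 1, 2, 3, 4 are all present; 5 is the first non-negative integer missing from the set.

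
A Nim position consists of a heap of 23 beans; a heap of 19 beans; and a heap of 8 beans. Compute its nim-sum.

Compute the nim-sum pairwise:
23 ⊕ 19 = 4
4 ⊕ 8 = 12

12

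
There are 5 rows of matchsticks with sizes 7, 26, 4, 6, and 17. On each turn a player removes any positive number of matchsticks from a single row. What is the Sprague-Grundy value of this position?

14

Write each in binary and XOR column by column:
  00111  (7)
  11010  (26)
  00100  (4)
  00110  (6)
  10001  (17)
  -----
  01110  (14)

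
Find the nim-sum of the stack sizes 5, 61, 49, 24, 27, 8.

2

Nim-sum: 5 ⊕ 61 ⊕ 49 ⊕ 24 ⊕ 27 ⊕ 8 = 2.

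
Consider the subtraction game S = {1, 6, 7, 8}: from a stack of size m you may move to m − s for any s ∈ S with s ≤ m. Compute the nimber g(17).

Compute g(0), g(1), … for moves {1, 6, 7, 8}:
k:     0  1  2  3  4  5  6  7  8  9 10 11 12 13 14 15 16 17
g(k):  0  1  0  1  0  1  2  3  2  3  2  3  4  0  1  0  1  0
So g(17) = 0.

0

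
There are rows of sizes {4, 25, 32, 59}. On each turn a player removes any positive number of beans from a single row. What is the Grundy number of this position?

Nim-sum: 4 XOR 25 XOR 32 XOR 59 = 6.

6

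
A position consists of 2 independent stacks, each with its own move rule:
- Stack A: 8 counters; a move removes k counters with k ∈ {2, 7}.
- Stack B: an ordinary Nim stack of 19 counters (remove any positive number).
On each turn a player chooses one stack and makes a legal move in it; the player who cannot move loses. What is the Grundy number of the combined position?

17

Grundy values for stack A (subtraction set {2, 7}):
k:     0  1  2  3  4  5  6  7  8
g(k):  0  0  1  1  0  0  1  1  2
So g(8) = 2.
Stack B is a plain Nim stack of size 19, so its Grundy value is 19.
The value of a disjunctive sum is the nim-sum of the parts.
Combined value = 2 XOR 19 = 17.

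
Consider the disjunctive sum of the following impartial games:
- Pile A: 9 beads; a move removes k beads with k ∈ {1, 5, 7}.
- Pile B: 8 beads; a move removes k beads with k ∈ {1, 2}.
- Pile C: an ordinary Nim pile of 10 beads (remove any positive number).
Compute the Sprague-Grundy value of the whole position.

For pile A, compute g(0), g(1), … with moves {1, 5, 7}:
k:     0  1  2  3  4  5  6  7  8  9
g(k):  0  1  0  1  0  1  0  1  0  1
So g(9) = 1.
Build the Grundy sequence for pile B with g(k) = mex{g(k−s) : s ∈ {1, 2}, s ≤ k}:
k:     0  1  2  3  4  5  6  7  8
g(k):  0  1  2  0  1  2  0  1  2
So g(8) = 2.
Pile C is a plain Nim pile of size 10, so its Grundy value is 10.
The value of a disjunctive sum is the nim-sum of the parts.
Combined value = 1 XOR 2 XOR 10 = 9.

9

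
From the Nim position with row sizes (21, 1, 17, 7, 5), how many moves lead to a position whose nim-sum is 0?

3

Nim-sum: 21 ⊕ 1 ⊕ 17 ⊕ 7 ⊕ 5 = 7.
The overall nim-sum is X = 7. A row of size p has a winning move iff p XOR X < p (reduce it to p XOR X).
  21: 21 XOR 7 = 18 < 21 — winning move (to 18).
  1: 1 XOR 7 = 6 ≥ 1 — no move.
  17: 17 XOR 7 = 22 ≥ 17 — no move.
  7: 7 XOR 7 = 0 < 7 — winning move (to 0).
  5: 5 XOR 7 = 2 < 5 — winning move (to 2).
That gives 3 winning moves.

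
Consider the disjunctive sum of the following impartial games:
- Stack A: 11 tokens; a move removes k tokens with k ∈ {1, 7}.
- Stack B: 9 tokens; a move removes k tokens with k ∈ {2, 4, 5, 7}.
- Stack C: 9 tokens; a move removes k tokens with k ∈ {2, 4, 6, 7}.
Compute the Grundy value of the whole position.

For stack A, compute g(0), g(1), … with moves {1, 7}:
g(0) = mex{} = 0
g(1) = mex{0} = 1
g(2) = mex{1} = 0
g(3) = mex{0} = 1
g(4) = mex{1} = 0
g(5) = mex{0} = 1
g(6) = mex{1} = 0
g(7) = mex{0} = 1
g(8) = mex{1} = 0
g(9) = mex{0} = 1
g(10) = mex{1} = 0
g(11) = mex{0} = 1
So g(11) = 1.
Grundy values for stack B (subtraction set {2, 4, 5, 7}):
g(0) = mex{} = 0
g(1) = mex{} = 0
g(2) = mex{0} = 1
g(3) = mex{0} = 1
g(4) = mex{0,1} = 2
g(5) = mex{0,1} = 2
g(6) = mex{0,1,2} = 3
g(7) = mex{0,1,2} = 3
g(8) = mex{0,1,2,3} = 4
g(9) = mex{1,2,3} = 0
So g(9) = 0.
Build the Grundy sequence for stack C with g(k) = mex{g(k−s) : s ∈ {2, 4, 6, 7}, s ≤ k}:
g(0) = mex{} = 0
g(1) = mex{} = 0
g(2) = mex{0} = 1
g(3) = mex{0} = 1
g(4) = mex{0,1} = 2
g(5) = mex{0,1} = 2
g(6) = mex{0,1,2} = 3
g(7) = mex{0,1,2} = 3
g(8) = mex{0,1,2,3} = 4
g(9) = mex{1,2,3} = 0
So g(9) = 0.
The value of a disjunctive sum is the nim-sum of the parts.
Combined value = 1 XOR 0 XOR 0 = 1.

1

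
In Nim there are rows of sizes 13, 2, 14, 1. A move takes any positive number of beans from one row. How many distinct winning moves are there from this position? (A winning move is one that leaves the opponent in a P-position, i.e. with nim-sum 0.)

0

Write each in binary and XOR column by column:
  1101  (13)
  0010  (2)
  1110  (14)
  0001  (1)
  ----
  0000  (0)
The nim-sum is already 0, so every move leaves a nonzero nim-sum — there are no winning moves.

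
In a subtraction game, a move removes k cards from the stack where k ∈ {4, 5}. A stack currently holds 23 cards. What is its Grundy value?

Grundy values for subtraction set {4, 5}:
k:     0  1  2  3  4  5  6  7  8  9 10 11 12 13 14 15 16 17 18 19 20 21 22 23
g(k):  0  0  0  0  1  1  1  1  2  0  0  0  0  1  1  1  1  2  0  0  0  0  1  1
So g(23) = 1.

1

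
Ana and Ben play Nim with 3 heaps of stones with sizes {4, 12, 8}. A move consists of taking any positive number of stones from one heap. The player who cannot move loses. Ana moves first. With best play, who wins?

Compute the nim-sum pairwise:
4 XOR 12 = 8
8 XOR 8 = 0
The nim-sum is 0, so this is a P-position: the player to move is in a losing position under optimal play; Ana is about to move from it and so loses — Ben wins.

Ben wins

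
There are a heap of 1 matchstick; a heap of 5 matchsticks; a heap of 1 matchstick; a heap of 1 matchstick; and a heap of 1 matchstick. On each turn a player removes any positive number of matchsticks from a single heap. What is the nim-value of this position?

5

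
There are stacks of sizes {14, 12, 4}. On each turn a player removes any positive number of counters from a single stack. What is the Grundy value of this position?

6

Nim-sum: 14 XOR 12 XOR 4 = 6.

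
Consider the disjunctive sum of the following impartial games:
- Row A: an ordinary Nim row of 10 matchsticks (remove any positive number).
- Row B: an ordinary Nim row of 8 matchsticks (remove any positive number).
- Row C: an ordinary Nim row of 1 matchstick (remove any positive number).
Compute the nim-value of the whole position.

Row A is a plain Nim row of size 10, so its Grundy value is 10.
Row B is a plain Nim row of size 8, so its Grundy value is 8.
Row C is a plain Nim row of size 1, so its Grundy value is 1.
The value of a disjunctive sum is the nim-sum of the parts.
Combined value = 10 ⊕ 8 ⊕ 1 = 3.

3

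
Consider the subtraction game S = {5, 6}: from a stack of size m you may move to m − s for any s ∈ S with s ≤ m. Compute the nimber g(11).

0

Grundy values for subtraction set {5, 6}:
g(0) = mex{} = 0
g(1) = mex{} = 0
g(2) = mex{} = 0
g(3) = mex{} = 0
g(4) = mex{} = 0
g(5) = mex{0} = 1
g(6) = mex{0} = 1
g(7) = mex{0} = 1
g(8) = mex{0} = 1
g(9) = mex{0} = 1
g(10) = mex{0,1} = 2
g(11) = mex{1} = 0
So g(11) = 0.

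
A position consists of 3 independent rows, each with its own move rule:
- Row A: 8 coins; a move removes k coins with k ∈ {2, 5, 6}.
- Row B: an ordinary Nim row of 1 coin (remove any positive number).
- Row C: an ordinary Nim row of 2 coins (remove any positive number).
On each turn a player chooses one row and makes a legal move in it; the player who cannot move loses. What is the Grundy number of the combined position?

3

For row A, compute g(0), g(1), … with moves {2, 5, 6}:
k:     0  1  2  3  4  5  6  7  8
g(k):  0  0  1  1  0  2  1  3  0
So g(8) = 0.
Row B is a plain Nim row of size 1, so its Grundy value is 1.
Row C is a plain Nim row of size 2, so its Grundy value is 2.
The value of a disjunctive sum is the nim-sum of the parts.
Combined value = 0 ⊕ 1 ⊕ 2 = 3.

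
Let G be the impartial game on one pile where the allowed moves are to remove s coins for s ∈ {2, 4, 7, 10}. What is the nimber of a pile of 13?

2

Build the Grundy sequence with g(k) = mex{g(k−s) : s ∈ {2, 4, 7, 10}, s ≤ k}:
g(0) = mex{} = 0
g(1) = mex{} = 0
g(2) = mex{0} = 1
g(3) = mex{0} = 1
g(4) = mex{0,1} = 2
g(5) = mex{0,1} = 2
g(6) = mex{1,2} = 0
g(7) = mex{0,1,2} = 3
g(8) = mex{0,2} = 1
g(9) = mex{1,2,3} = 0
g(10) = mex{0,1} = 2
g(11) = mex{0,2,3} = 1
g(12) = mex{1,2} = 0
g(13) = mex{0,1} = 2
So g(13) = 2.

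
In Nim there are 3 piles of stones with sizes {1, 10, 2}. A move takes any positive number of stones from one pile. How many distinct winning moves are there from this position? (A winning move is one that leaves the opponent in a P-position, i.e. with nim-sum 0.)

1

Write each in binary and XOR column by column:
  0001  (1)
  1010  (10)
  0010  (2)
  ----
  1001  (9)
The overall nim-sum is X = 9. A pile of size p has a winning move iff p XOR X < p (reduce it to p XOR X).
  1: 1 XOR 9 = 8 ≥ 1 — no move.
  10: 10 XOR 9 = 3 < 10 — winning move (to 3).
  2: 2 XOR 9 = 11 ≥ 2 — no move.
That gives 1 winning move.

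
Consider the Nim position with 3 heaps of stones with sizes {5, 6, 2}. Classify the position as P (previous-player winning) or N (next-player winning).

N-position

Compute the nim-sum pairwise:
5 ⊕ 6 = 3
3 ⊕ 2 = 1
The nim-sum is 1 ≠ 0, so this is an N-position: the player to move can win.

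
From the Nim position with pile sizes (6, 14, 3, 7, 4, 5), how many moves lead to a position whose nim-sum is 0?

1

Compute the nim-sum pairwise:
6 ⊕ 14 = 8
8 ⊕ 3 = 11
11 ⊕ 7 = 12
12 ⊕ 4 = 8
8 ⊕ 5 = 13
The overall nim-sum is X = 13. A pile of size p has a winning move iff p XOR X < p (reduce it to p XOR X).
  6: 6 XOR 13 = 11 ≥ 6 — no move.
  14: 14 XOR 13 = 3 < 14 — winning move (to 3).
  3: 3 XOR 13 = 14 ≥ 3 — no move.
  7: 7 XOR 13 = 10 ≥ 7 — no move.
  4: 4 XOR 13 = 9 ≥ 4 — no move.
  5: 5 XOR 13 = 8 ≥ 5 — no move.
That gives 1 winning move.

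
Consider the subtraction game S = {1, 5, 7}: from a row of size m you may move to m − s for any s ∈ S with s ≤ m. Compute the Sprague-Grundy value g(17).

Build the Grundy sequence with g(k) = mex{g(k−s) : s ∈ {1, 5, 7}, s ≤ k}:
k:     0  1  2  3  4  5  6  7  8  9 10 11 12 13 14 15 16 17
g(k):  0  1  0  1  0  1  0  1  0  1  0  1  0  1  0  1  0  1
So g(17) = 1.

1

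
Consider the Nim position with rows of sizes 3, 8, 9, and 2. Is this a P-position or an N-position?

P-position

Compute the nim-sum pairwise:
3 ^ 8 = 11
11 ^ 9 = 2
2 ^ 2 = 0
The nim-sum is 0, so this is a P-position: the player to move is in a losing position under optimal play.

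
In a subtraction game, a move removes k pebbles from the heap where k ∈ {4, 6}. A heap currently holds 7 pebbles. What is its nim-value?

Build the Grundy sequence with g(k) = mex{g(k−s) : s ∈ {4, 6}, s ≤ k}:
k:     0  1  2  3  4  5  6  7
g(k):  0  0  0  0  1  1  1  1
So g(7) = 1.

1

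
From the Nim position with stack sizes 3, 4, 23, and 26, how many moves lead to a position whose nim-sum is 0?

Nim-sum: 3 XOR 4 XOR 23 XOR 26 = 10.
The overall nim-sum is X = 10. A stack of size p has a winning move iff p XOR X < p (reduce it to p XOR X).
  3: 3 XOR 10 = 9 ≥ 3 — no move.
  4: 4 XOR 10 = 14 ≥ 4 — no move.
  23: 23 XOR 10 = 29 ≥ 23 — no move.
  26: 26 XOR 10 = 16 < 26 — winning move (to 16).
That gives 1 winning move.

1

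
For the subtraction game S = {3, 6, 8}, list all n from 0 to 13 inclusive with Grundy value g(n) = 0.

0, 1, 2, 11, 12, 13

Grundy values for subtraction set {3, 6, 8}:
k:     0  1  2  3  4  5  6  7  8  9 10 11 12 13
g(k):  0  0  0  1  1  1  2  2  2  3  3  0  0  0
The P-positions (g = 0) in 0..13 are 0, 1, 2, 11, 12, 13.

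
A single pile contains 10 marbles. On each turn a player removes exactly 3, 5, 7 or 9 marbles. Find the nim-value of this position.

3

Compute g(0), g(1), … for moves {3, 5, 7, 9}:
k:     0  1  2  3  4  5  6  7  8  9 10
g(k):  0  0  0  1  1  1  2  2  2  3  3
So g(10) = 3.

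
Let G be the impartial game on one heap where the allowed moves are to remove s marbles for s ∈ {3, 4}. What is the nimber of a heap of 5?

Build the Grundy sequence with g(k) = mex{g(k−s) : s ∈ {3, 4}, s ≤ k}:
g(0) = mex{} = 0
g(1) = mex{} = 0
g(2) = mex{} = 0
g(3) = mex{0} = 1
g(4) = mex{0} = 1
g(5) = mex{0} = 1
So g(5) = 1.

1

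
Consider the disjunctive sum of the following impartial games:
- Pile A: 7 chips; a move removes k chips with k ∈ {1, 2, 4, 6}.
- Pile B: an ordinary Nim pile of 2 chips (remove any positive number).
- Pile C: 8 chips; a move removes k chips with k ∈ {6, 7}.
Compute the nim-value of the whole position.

Grundy values for pile A (subtraction set {1, 2, 4, 6}):
g(0) = mex{} = 0
g(1) = mex{0} = 1
g(2) = mex{0,1} = 2
g(3) = mex{1,2} = 0
g(4) = mex{0,2} = 1
g(5) = mex{0,1} = 2
g(6) = mex{0,1,2} = 3
g(7) = mex{0,1,2,3} = 4
So g(7) = 4.
Pile B is a plain Nim pile of size 2, so its Grundy value is 2.
For pile C, compute g(0), g(1), … with moves {6, 7}:
k:     0  1  2  3  4  5  6  7  8
g(k):  0  0  0  0  0  0  1  1  1
So g(8) = 1.
By the Sprague-Grundy theorem, the Grundy value of a sum of independent games is the XOR of the component values.
Combined value = 4 ⊕ 2 ⊕ 1 = 7.

7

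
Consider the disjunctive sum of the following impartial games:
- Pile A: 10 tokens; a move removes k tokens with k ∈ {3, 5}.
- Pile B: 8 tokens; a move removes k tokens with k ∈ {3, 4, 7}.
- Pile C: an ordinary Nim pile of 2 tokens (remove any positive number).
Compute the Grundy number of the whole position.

0

Grundy values for pile A (subtraction set {3, 5}):
g(0) = mex{} = 0
g(1) = mex{} = 0
g(2) = mex{} = 0
g(3) = mex{0} = 1
g(4) = mex{0} = 1
g(5) = mex{0} = 1
g(6) = mex{0,1} = 2
g(7) = mex{0,1} = 2
g(8) = mex{1} = 0
g(9) = mex{1,2} = 0
g(10) = mex{1,2} = 0
So g(10) = 0.
For pile B, compute g(0), g(1), … with moves {3, 4, 7}:
k:     0  1  2  3  4  5  6  7  8
g(k):  0  0  0  1  1  1  2  2  2
So g(8) = 2.
Pile C is a plain Nim pile of size 2, so its Grundy value is 2.
The value of a disjunctive sum is the nim-sum of the parts.
Combined value = 0 XOR 2 XOR 2 = 0.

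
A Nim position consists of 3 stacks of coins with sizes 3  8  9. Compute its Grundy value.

Nim-sum: 3 ⊕ 8 ⊕ 9 = 2.

2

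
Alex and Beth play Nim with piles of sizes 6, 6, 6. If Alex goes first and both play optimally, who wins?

Nim-sum: 6 XOR 6 XOR 6 = 6.
The nim-sum is 6 ≠ 0, so this is an N-position: the player to move can win; Alex has a winning move.

Alex wins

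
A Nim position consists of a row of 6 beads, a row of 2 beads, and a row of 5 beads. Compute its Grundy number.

1

Compute the nim-sum pairwise:
6 XOR 2 = 4
4 XOR 5 = 1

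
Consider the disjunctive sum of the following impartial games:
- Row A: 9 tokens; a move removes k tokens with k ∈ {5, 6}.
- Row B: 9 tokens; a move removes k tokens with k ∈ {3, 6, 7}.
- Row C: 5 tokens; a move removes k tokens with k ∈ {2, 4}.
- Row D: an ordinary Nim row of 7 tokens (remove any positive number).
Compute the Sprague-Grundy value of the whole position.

Build the Grundy sequence for row A with g(k) = mex{g(k−s) : s ∈ {5, 6}, s ≤ k}:
k:     0  1  2  3  4  5  6  7  8  9
g(k):  0  0  0  0  0  1  1  1  1  1
So g(9) = 1.
Grundy values for row B (subtraction set {3, 6, 7}):
g(0) = mex{} = 0
g(1) = mex{} = 0
g(2) = mex{} = 0
g(3) = mex{0} = 1
g(4) = mex{0} = 1
g(5) = mex{0} = 1
g(6) = mex{0,1} = 2
g(7) = mex{0,1} = 2
g(8) = mex{0,1} = 2
g(9) = mex{0,1,2} = 3
So g(9) = 3.
For row C, compute g(0), g(1), … with moves {2, 4}:
k:     0  1  2  3  4  5
g(k):  0  0  1  1  2  2
So g(5) = 2.
Row D is a plain Nim row of size 7, so its Grundy value is 7.
By the Sprague-Grundy theorem, the Grundy value of a sum of independent games is the XOR of the component values.
Combined value = 1 ⊕ 3 ⊕ 2 ⊕ 7 = 7.

7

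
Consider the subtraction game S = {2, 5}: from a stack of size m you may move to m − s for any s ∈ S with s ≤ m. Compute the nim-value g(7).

Grundy values for subtraction set {2, 5}:
g(0) = mex{} = 0
g(1) = mex{} = 0
g(2) = mex{0} = 1
g(3) = mex{0} = 1
g(4) = mex{1} = 0
g(5) = mex{0,1} = 2
g(6) = mex{0} = 1
g(7) = mex{1,2} = 0
So g(7) = 0.

0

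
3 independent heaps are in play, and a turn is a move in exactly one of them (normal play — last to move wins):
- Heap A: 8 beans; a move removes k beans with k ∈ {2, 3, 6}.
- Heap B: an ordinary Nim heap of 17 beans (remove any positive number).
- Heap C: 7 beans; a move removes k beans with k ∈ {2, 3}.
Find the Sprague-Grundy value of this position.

Build the Grundy sequence for heap A with g(k) = mex{g(k−s) : s ∈ {2, 3, 6}, s ≤ k}:
g(0) = mex{} = 0
g(1) = mex{} = 0
g(2) = mex{0} = 1
g(3) = mex{0} = 1
g(4) = mex{0,1} = 2
g(5) = mex{1} = 0
g(6) = mex{0,1,2} = 3
g(7) = mex{0,2} = 1
g(8) = mex{0,1,3} = 2
So g(8) = 2.
Heap B is a plain Nim heap of size 17, so its Grundy value is 17.
For heap C, compute g(0), g(1), … with moves {2, 3}:
g(0) = mex{} = 0
g(1) = mex{} = 0
g(2) = mex{0} = 1
g(3) = mex{0} = 1
g(4) = mex{0,1} = 2
g(5) = mex{1} = 0
g(6) = mex{1,2} = 0
g(7) = mex{0,2} = 1
So g(7) = 1.
By the Sprague-Grundy theorem, the Grundy value of a sum of independent games is the XOR of the component values.
Combined value = 2 ⊕ 17 ⊕ 1 = 18.

18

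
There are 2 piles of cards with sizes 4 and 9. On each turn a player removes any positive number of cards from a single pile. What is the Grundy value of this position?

13

In binary:
  0100  (4)
  1001  (9)
  ----
  1101  (13)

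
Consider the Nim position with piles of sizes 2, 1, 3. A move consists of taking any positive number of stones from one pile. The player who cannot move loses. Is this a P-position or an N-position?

P-position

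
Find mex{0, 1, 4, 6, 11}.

The values 0, 1 are all present; 2 is the first non-negative integer missing from the set.

2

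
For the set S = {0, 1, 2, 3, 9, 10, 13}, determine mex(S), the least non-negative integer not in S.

The values 0, 1, 2, 3 are all present; 4 is the first non-negative integer missing from the set.

4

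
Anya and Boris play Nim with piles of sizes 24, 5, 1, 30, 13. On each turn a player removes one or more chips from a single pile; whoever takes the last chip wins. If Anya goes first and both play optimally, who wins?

In binary:
  11000  (24)
  00101  (5)
  00001  (1)
  11110  (30)
  01101  (13)
  -----
  01111  (15)
The nim-sum is 15 ≠ 0, so this is an N-position: the player to move can win; Anya has a winning move.

Anya wins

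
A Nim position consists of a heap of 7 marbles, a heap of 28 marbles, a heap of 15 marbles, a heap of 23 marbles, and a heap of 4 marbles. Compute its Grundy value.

7

Bitwise XOR of the heap sizes:
  00111  (7)
  11100  (28)
  01111  (15)
  10111  (23)
  00100  (4)
  -----
  00111  (7)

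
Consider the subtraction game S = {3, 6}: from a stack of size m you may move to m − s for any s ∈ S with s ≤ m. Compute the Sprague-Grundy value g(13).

Compute g(0), g(1), … for moves {3, 6}:
g(0) = mex{} = 0
g(1) = mex{} = 0
g(2) = mex{} = 0
g(3) = mex{0} = 1
g(4) = mex{0} = 1
g(5) = mex{0} = 1
g(6) = mex{0,1} = 2
g(7) = mex{0,1} = 2
g(8) = mex{0,1} = 2
g(9) = mex{1,2} = 0
g(10) = mex{1,2} = 0
g(11) = mex{1,2} = 0
g(12) = mex{0,2} = 1
g(13) = mex{0,2} = 1
So g(13) = 1.

1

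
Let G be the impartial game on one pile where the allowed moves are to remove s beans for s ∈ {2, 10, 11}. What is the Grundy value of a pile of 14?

3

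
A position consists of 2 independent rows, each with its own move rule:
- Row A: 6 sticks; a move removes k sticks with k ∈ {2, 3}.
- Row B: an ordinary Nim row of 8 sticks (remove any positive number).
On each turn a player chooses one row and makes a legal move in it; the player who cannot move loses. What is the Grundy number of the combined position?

Grundy values for row A (subtraction set {2, 3}):
k:     0  1  2  3  4  5  6
g(k):  0  0  1  1  2  0  0
So g(6) = 0.
Row B is a plain Nim row of size 8, so its Grundy value is 8.
By the Sprague-Grundy theorem, the Grundy value of a sum of independent games is the XOR of the component values.
Combined value = 0 ⊕ 8 = 8.

8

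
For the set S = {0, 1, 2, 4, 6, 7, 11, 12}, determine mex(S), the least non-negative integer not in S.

3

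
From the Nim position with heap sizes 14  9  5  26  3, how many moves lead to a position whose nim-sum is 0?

1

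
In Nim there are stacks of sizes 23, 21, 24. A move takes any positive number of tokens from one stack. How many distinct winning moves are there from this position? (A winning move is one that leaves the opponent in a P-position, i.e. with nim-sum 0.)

3

Nim-sum: 23 ⊕ 21 ⊕ 24 = 26.
The overall nim-sum is X = 26. A stack of size p has a winning move iff p XOR X < p (reduce it to p XOR X).
  23: 23 XOR 26 = 13 < 23 — winning move (to 13).
  21: 21 XOR 26 = 15 < 21 — winning move (to 15).
  24: 24 XOR 26 = 2 < 24 — winning move (to 2).
That gives 3 winning moves.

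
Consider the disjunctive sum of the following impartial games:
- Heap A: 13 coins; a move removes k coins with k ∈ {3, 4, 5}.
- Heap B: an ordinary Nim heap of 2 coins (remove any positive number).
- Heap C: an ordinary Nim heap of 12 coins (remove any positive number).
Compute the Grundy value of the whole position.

15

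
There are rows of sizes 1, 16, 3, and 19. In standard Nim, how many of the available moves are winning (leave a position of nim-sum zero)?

3

Compute the nim-sum pairwise:
1 ⊕ 16 = 17
17 ⊕ 3 = 18
18 ⊕ 19 = 1
The overall nim-sum is X = 1. A row of size p has a winning move iff p XOR X < p (reduce it to p XOR X).
  1: 1 XOR 1 = 0 < 1 — winning move (to 0).
  16: 16 XOR 1 = 17 ≥ 16 — no move.
  3: 3 XOR 1 = 2 < 3 — winning move (to 2).
  19: 19 XOR 1 = 18 < 19 — winning move (to 18).
That gives 3 winning moves.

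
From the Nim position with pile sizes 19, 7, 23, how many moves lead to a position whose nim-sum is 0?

3

In binary:
  10011  (19)
  00111  (7)
  10111  (23)
  -----
  00011  (3)
The overall nim-sum is X = 3. A pile of size p has a winning move iff p XOR X < p (reduce it to p XOR X).
  19: 19 XOR 3 = 16 < 19 — winning move (to 16).
  7: 7 XOR 3 = 4 < 7 — winning move (to 4).
  23: 23 XOR 3 = 20 < 23 — winning move (to 20).
That gives 3 winning moves.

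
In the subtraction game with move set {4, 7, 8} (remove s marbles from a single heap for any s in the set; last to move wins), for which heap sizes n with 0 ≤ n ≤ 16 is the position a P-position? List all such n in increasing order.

Build the Grundy sequence with g(k) = mex{g(k−s) : s ∈ {4, 7, 8}, s ≤ k}:
k:     0  1  2  3  4  5  6  7  8  9 10 11 12 13 14 15 16
g(k):  0  0  0  0  1  1  1  1  2  2  2  2  0  0  0  0  1
The P-positions (g = 0) in 0..16 are 0, 1, 2, 3, 12, 13, 14, 15.

0, 1, 2, 3, 12, 13, 14, 15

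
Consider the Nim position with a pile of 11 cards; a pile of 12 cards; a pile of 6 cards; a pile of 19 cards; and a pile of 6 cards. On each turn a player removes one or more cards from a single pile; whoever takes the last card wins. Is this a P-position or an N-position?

Write each in binary and XOR column by column:
  01011  (11)
  01100  (12)
  00110  (6)
  10011  (19)
  00110  (6)
  -----
  10100  (20)
The nim-sum is 20 ≠ 0, so this is an N-position: the player to move can win.

N-position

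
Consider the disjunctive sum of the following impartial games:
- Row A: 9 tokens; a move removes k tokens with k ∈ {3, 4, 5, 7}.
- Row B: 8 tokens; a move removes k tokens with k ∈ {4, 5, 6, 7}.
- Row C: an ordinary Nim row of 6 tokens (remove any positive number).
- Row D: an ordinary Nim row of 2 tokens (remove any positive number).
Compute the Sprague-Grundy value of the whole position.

5

For row A, compute g(0), g(1), … with moves {3, 4, 5, 7}:
k:     0  1  2  3  4  5  6  7  8  9
g(k):  0  0  0  1  1  1  2  2  2  3
So g(9) = 3.
For row B, compute g(0), g(1), … with moves {4, 5, 6, 7}:
k:     0  1  2  3  4  5  6  7  8
g(k):  0  0  0  0  1  1  1  1  2
So g(8) = 2.
Row C is a plain Nim row of size 6, so its Grundy value is 6.
Row D is a plain Nim row of size 2, so its Grundy value is 2.
By the Sprague-Grundy theorem, the Grundy value of a sum of independent games is the XOR of the component values.
Combined value = 3 ⊕ 2 ⊕ 6 ⊕ 2 = 5.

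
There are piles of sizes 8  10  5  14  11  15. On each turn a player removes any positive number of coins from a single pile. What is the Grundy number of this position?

13

Write each in binary and XOR column by column:
  1000  (8)
  1010  (10)
  0101  (5)
  1110  (14)
  1011  (11)
  1111  (15)
  ----
  1101  (13)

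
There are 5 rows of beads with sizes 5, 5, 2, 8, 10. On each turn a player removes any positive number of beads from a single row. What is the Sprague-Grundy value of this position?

Compute the nim-sum pairwise:
5 XOR 5 = 0
0 XOR 2 = 2
2 XOR 8 = 10
10 XOR 10 = 0

0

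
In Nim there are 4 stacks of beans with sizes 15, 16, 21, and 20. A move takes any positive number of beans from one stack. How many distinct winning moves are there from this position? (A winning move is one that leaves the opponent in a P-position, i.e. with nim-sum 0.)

Nim-sum: 15 ^ 16 ^ 21 ^ 20 = 30.
The overall nim-sum is X = 30. A stack of size p has a winning move iff p XOR X < p (reduce it to p XOR X).
  15: 15 XOR 30 = 17 ≥ 15 — no move.
  16: 16 XOR 30 = 14 < 16 — winning move (to 14).
  21: 21 XOR 30 = 11 < 21 — winning move (to 11).
  20: 20 XOR 30 = 10 < 20 — winning move (to 10).
That gives 3 winning moves.

3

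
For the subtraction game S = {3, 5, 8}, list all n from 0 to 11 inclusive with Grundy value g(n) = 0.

Build the Grundy sequence with g(k) = mex{g(k−s) : s ∈ {3, 5, 8}, s ≤ k}:
k:     0  1  2  3  4  5  6  7  8  9 10 11
g(k):  0  0  0  1  1  1  2  2  2  3  3  0
The P-positions (g = 0) in 0..11 are 0, 1, 2, 11.

0, 1, 2, 11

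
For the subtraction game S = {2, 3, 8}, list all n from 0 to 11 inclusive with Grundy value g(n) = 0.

0, 1, 5, 6, 10, 11

Compute g(0), g(1), … for moves {2, 3, 8}:
g(0) = mex{} = 0
g(1) = mex{} = 0
g(2) = mex{0} = 1
g(3) = mex{0} = 1
g(4) = mex{0,1} = 2
g(5) = mex{1} = 0
g(6) = mex{1,2} = 0
g(7) = mex{0,2} = 1
g(8) = mex{0} = 1
g(9) = mex{0,1} = 2
g(10) = mex{1} = 0
g(11) = mex{1,2} = 0
The P-positions (g = 0) in 0..11 are 0, 1, 5, 6, 10, 11.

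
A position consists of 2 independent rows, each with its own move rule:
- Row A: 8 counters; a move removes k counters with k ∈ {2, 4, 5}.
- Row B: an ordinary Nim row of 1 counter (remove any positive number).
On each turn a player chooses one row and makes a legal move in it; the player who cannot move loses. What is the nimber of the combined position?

1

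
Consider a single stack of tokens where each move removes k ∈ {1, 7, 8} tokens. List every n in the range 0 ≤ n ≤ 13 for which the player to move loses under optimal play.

Compute g(0), g(1), … for moves {1, 7, 8}:
k:     0  1  2  3  4  5  6  7  8  9 10 11 12 13
g(k):  0  1  0  1  0  1  0  1  2  3  2  3  2  3
The P-positions (g = 0) in 0..13 are 0, 2, 4, 6.

0, 2, 4, 6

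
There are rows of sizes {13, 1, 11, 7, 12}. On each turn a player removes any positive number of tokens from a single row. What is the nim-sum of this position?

12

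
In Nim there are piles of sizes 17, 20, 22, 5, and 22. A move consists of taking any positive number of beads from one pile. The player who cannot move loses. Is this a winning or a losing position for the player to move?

Losing position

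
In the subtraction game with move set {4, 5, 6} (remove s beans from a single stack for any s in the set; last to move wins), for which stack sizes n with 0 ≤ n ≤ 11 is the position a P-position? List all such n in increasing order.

0, 1, 2, 3, 10, 11

Grundy values for subtraction set {4, 5, 6}:
k:     0  1  2  3  4  5  6  7  8  9 10 11
g(k):  0  0  0  0  1  1  1  1  2  2  0  0
The P-positions (g = 0) in 0..11 are 0, 1, 2, 3, 10, 11.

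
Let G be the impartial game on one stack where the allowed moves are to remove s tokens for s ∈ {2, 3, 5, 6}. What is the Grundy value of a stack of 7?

3

Build the Grundy sequence with g(k) = mex{g(k−s) : s ∈ {2, 3, 5, 6}, s ≤ k}:
g(0) = mex{} = 0
g(1) = mex{} = 0
g(2) = mex{0} = 1
g(3) = mex{0} = 1
g(4) = mex{0,1} = 2
g(5) = mex{0,1} = 2
g(6) = mex{0,1,2} = 3
g(7) = mex{0,1,2} = 3
So g(7) = 3.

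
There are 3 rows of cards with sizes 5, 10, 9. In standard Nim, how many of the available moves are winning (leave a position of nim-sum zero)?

1

Compute the nim-sum pairwise:
5 ^ 10 = 15
15 ^ 9 = 6
The overall nim-sum is X = 6. A row of size p has a winning move iff p XOR X < p (reduce it to p XOR X).
  5: 5 XOR 6 = 3 < 5 — winning move (to 3).
  10: 10 XOR 6 = 12 ≥ 10 — no move.
  9: 9 XOR 6 = 15 ≥ 9 — no move.
That gives 1 winning move.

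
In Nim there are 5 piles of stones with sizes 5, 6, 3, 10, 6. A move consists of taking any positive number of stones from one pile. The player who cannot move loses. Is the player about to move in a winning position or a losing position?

Winning position

In binary:
  0101  (5)
  0110  (6)
  0011  (3)
  1010  (10)
  0110  (6)
  ----
  1100  (12)
The nim-sum is 12 ≠ 0, so this is an N-position: the player to move can win.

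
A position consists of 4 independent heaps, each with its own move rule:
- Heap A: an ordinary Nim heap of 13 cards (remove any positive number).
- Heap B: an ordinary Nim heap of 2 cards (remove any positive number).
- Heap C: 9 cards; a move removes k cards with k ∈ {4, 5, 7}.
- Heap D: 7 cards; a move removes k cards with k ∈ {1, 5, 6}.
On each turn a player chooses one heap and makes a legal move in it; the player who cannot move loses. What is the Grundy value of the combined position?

14

Heap A is a plain Nim heap of size 13, so its Grundy value is 13.
Heap B is a plain Nim heap of size 2, so its Grundy value is 2.
Build the Grundy sequence for heap C with g(k) = mex{g(k−s) : s ∈ {4, 5, 7}, s ≤ k}:
g(0) = mex{} = 0
g(1) = mex{} = 0
g(2) = mex{} = 0
g(3) = mex{} = 0
g(4) = mex{0} = 1
g(5) = mex{0} = 1
g(6) = mex{0} = 1
g(7) = mex{0} = 1
g(8) = mex{0,1} = 2
g(9) = mex{0,1} = 2
So g(9) = 2.
For heap D, compute g(0), g(1), … with moves {1, 5, 6}:
k:     0  1  2  3  4  5  6  7
g(k):  0  1  0  1  0  1  2  3
So g(7) = 3.
The value of a disjunctive sum is the nim-sum of the parts.
Combined value = 13 XOR 2 XOR 2 XOR 3 = 14.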